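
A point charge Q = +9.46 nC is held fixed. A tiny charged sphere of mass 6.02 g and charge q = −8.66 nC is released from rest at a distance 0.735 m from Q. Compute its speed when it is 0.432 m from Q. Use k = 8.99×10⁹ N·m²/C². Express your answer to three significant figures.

Only the electrostatic force acts, so mechanical energy is conserved: ½mv² = U₁ − U₂ = kQq(1/r₁ − 1/r₂).
U₁ − U₂ = (8.99×10⁹ N·m²/C²)(9.46×10⁻⁹ C)(-8.66×10⁻⁹ C)(1/0.735 − 1/0.432) = 7.03×10⁻⁷ J.
v = √(2·7.03×10⁻⁷/6.02×10⁻³) = 0.0153 m/s.

0.0153 m/s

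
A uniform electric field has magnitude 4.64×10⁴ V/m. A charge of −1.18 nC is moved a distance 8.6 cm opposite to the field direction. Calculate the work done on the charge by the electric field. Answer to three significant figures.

4.71×10⁻⁶ J

The potential change for a displacement 8.6 cm opposite to the field direction is ΔV = +Ed = 3990 V.
W_field = −qΔV = 4.71×10⁻⁶ J.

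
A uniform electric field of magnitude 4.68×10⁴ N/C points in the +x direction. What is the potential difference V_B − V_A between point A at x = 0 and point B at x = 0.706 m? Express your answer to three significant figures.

-3.30×10⁴ V

In a uniform field, potential decreases in the direction of E: V_B − V_A = −E·Δx.
V_B − V_A = −(4.68×10⁴ V/m)(0.706 m) = -3.30×10⁴ V.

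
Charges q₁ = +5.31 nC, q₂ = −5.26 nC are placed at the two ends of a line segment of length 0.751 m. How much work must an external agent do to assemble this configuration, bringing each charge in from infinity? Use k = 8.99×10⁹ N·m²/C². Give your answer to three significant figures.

-3.34×10⁻⁷ J

The assembly work is the sum of pairwise potential energies, U = Σ_{i<j} kqᵢqⱼ/rᵢⱼ.
The separation is r = 0.751 m.
U = (-3.34×10⁻⁷) = -3.34×10⁻⁷ J.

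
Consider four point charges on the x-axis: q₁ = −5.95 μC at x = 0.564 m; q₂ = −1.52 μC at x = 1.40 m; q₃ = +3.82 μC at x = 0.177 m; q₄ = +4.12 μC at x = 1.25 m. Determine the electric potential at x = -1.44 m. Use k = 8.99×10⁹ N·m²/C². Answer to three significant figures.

3500 V

The total potential is the scalar sum of each charge's contribution, V = Σ kqᵢ/rᵢ.
Distances from the field point to each charge: r₁ = 2.00 m, r₂ = 2.84 m, r₃ = 1.62 m, r₄ = 2.69 m.
V = k[(-5.95×10⁻⁶)/(2.00) + (-1.52×10⁻⁶)/(2.84) + (3.82×10⁻⁶)/(1.62) + (4.12×10⁻⁶)/(2.69)] = 3500 V.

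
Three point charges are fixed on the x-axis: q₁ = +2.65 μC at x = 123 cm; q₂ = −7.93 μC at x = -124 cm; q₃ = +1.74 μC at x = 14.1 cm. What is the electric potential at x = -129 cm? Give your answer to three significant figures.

-1.41×10⁶ V

The total potential is the scalar sum of each charge's contribution, V = Σ kqᵢ/rᵢ.
Distances from the field point to each charge: r₁ = 2.52 m, r₂ = 0.0500 m, r₃ = 1.43 m.
V = k[(2.65×10⁻⁶)/(2.52) + (-7.93×10⁻⁶)/(0.0500) + (1.74×10⁻⁶)/(1.43)] = -1.41×10⁶ V.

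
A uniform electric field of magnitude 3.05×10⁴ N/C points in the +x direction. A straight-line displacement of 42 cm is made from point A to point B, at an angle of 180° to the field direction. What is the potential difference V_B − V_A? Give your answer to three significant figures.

1.28×10⁴ V

Only the component of displacement along E changes the potential: ΔV = −E·d·cosθ.
ΔV = −(3.05×10⁴ V/m)(0.420 m)cos180° = 1.28×10⁴ V.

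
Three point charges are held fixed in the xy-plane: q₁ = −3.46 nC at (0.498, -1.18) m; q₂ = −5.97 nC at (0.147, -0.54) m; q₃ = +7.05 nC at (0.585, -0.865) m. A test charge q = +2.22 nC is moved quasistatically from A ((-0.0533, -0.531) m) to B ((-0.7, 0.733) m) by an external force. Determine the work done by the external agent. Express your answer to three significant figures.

For quasistatic motion the external work equals the change in potential energy: W_ext = qΔV = q(V_B − V_A).
At A: distances to the source charges are 0.852 m, 0.201 m, 0.720 m; V_A = Σ kqᵢ/rᵢ = -216 V.
At B: distances to the source charges are 2.26 m, 1.53 m, 2.05 m; V_B = Σ kqᵢ/rᵢ = -18.0 V.
ΔV = V_B − V_A = 198 V.
W_ext = qΔV = (2.22×10⁻⁹ C)(198 V) = 4.40×10⁻⁷ J.

4.40×10⁻⁷ J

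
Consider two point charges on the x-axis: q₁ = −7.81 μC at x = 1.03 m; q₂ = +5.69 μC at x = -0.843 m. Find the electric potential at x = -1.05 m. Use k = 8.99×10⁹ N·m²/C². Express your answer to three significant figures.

2.13×10⁵ V

The total potential is the scalar sum of each charge's contribution, V = Σ kqᵢ/rᵢ.
Distances from the field point to each charge: r₁ = 2.08 m, r₂ = 0.207 m.
V = k[(-7.81×10⁻⁶)/(2.08) + (5.69×10⁻⁶)/(0.207)] = 2.13×10⁵ V.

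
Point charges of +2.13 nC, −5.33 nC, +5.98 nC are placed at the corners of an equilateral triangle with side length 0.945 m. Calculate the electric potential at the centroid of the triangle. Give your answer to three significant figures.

The total potential is the scalar sum of each charge's contribution, V = Σ kqᵢ/rᵢ.
The distance from each vertex to the centroid is a/√3 = 0.546 m.
V = k[(2.13×10⁻⁹)/(0.546) + (-5.33×10⁻⁹)/(0.546) + (5.98×10⁻⁹)/(0.546)] = 45.8 V.

45.8 V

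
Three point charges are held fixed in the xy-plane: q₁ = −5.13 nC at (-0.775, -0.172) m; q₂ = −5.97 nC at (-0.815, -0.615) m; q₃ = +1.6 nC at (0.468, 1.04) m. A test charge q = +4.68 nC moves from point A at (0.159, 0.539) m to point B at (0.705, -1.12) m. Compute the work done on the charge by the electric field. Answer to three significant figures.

1.28×10⁻⁸ J

The work done by the electric force is W_field = −ΔU = −q(V_B − V_A) = q(V_A − V_B).
At A: distances to the source charges are 1.17 m, 1.51 m, 0.589 m; V_A = Σ kqᵢ/rᵢ = -50.4 V.
At B: distances to the source charges are 1.76 m, 1.60 m, 2.17 m; V_B = Σ kqᵢ/rᵢ = -53.1 V.
ΔV = V_B − V_A = -2.74 V.
W_field = −qΔV = −(4.68×10⁻⁹ C)(-2.74 V) = 1.28×10⁻⁸ J.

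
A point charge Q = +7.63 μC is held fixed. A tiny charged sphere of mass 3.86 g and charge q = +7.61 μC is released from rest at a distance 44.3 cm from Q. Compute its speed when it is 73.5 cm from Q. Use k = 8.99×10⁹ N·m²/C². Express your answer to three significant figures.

15.6 m/s

Only the electrostatic force acts, so mechanical energy is conserved: ½mv² = U₁ − U₂ = kQq(1/r₁ − 1/r₂).
U₁ − U₂ = (8.99×10⁹ N·m²/C²)(7.63×10⁻⁶ C)(7.61×10⁻⁶ C)(1/0.443 − 1/0.735) = 0.468 J.
v = √(2·0.468/3.86×10⁻³) = 15.6 m/s.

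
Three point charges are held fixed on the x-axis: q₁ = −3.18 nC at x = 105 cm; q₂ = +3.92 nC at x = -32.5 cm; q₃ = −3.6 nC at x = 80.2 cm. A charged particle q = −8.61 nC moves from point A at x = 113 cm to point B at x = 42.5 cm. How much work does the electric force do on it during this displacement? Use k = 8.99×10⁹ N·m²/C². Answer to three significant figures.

The work done by the electric force is W_field = −ΔU = −q(V_B − V_A) = q(V_A − V_B).
At A: distances to the source charges are 0.0800 m, 1.45 m, 0.328 m; V_A = Σ kqᵢ/rᵢ = -432 V.
At B: distances to the source charges are 0.625 m, 0.750 m, 0.377 m; V_B = Σ kqᵢ/rᵢ = -84.6 V.
ΔV = V_B − V_A = 347 V.
W_field = −qΔV = −(-8.61×10⁻⁹ C)(347 V) = 2.99×10⁻⁶ J.

2.99×10⁻⁶ J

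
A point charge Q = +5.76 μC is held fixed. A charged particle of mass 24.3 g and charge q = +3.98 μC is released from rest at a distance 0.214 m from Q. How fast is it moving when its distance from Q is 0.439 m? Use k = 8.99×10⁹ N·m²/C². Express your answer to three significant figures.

6.37 m/s

Only the electrostatic force acts, so mechanical energy is conserved: ½mv² = U₁ − U₂ = kQq(1/r₁ − 1/r₂).
U₁ − U₂ = (8.99×10⁹ N·m²/C²)(5.76×10⁻⁶ C)(3.98×10⁻⁶ C)(1/0.214 − 1/0.439) = 0.494 J.
v = √(2·0.494/0.0243) = 6.37 m/s.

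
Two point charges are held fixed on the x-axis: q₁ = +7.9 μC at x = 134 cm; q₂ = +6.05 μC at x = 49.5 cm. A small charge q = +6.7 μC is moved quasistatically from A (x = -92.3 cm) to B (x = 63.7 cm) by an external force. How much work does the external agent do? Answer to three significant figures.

2.78 J

For quasistatic motion the external work equals the change in potential energy: W_ext = qΔV = q(V_B − V_A).
At A: distances to the source charges are 2.26 m, 1.42 m; V_A = Σ kqᵢ/rᵢ = 6.97×10⁴ V.
At B: distances to the source charges are 0.703 m, 0.142 m; V_B = Σ kqᵢ/rᵢ = 4.84×10⁵ V.
ΔV = V_B − V_A = 4.14×10⁵ V.
W_ext = qΔV = (6.70×10⁻⁶ C)(4.14×10⁵ V) = 2.78 J.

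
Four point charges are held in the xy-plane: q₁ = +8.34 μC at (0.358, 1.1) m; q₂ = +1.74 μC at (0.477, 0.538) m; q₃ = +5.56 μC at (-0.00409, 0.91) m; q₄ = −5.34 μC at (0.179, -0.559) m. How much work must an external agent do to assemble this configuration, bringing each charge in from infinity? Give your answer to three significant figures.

0.896 J

The work to assemble the configuration equals its total potential energy, U = Σ kqᵢqⱼ/rᵢⱼ over all pairs.
Pair separations: r₁₂ = 0.574 m, r₁₃ = 0.409 m, r₁₄ = 1.67 m, r₂₃ = 0.608 m, r₂₄ = 1.14 m, r₃₄ = 1.48 m.
Summing all 6 pair terms gives U = 0.896 J.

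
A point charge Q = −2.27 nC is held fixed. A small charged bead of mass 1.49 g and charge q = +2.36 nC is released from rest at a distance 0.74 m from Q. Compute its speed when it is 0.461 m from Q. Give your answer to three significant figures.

7.27×10⁻³ m/s

Only the electrostatic force acts, so mechanical energy is conserved: ½mv² = U₁ − U₂ = kQq(1/r₁ − 1/r₂).
U₁ − U₂ = (8.99×10⁹ N·m²/C²)(-2.27×10⁻⁹ C)(2.36×10⁻⁹ C)(1/0.740 − 1/0.461) = 3.94×10⁻⁸ J.
v = √(2·3.94×10⁻⁸/1.49×10⁻³) = 7.27×10⁻³ m/s.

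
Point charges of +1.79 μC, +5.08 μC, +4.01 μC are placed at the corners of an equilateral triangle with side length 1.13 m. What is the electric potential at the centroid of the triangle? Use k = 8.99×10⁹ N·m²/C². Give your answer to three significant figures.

1.50×10⁵ V

Electric potential is a scalar, so the contributions from each charge add algebraically: V = Σ kqᵢ/rᵢ.
The distance from each vertex to the centroid is a/√3 = 0.652 m.
V = k[(1.79×10⁻⁶)/(0.652) + (5.08×10⁻⁶)/(0.652) + (4.01×10⁻⁶)/(0.652)] = 1.50×10⁵ V.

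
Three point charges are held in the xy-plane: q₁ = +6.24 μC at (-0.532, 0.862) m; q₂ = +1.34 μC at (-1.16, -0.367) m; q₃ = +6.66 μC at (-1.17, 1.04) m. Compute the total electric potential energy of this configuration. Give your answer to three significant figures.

The assembly work is the sum of pairwise potential energies, U = Σ_{i<j} kqᵢqⱼ/rᵢⱼ.
Pair separations: r₁₂ = 1.38 m, r₁₃ = 0.662 m, r₂₃ = 1.41 m.
U = (0.0545) + (0.564) + (0.0570) = 0.676 J.

0.676 J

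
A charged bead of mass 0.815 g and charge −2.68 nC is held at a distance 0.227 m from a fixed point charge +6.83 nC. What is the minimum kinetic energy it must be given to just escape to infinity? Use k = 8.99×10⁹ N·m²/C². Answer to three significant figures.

To just escape, total mechanical energy must reach zero at infinity: ½mv²_min + U = 0, so ½mv²_min = −U = |kQq|/r.
|U| = |kQq|/r = (8.99×10⁹ N·m²/C²)(6.83×10⁻⁹)(2.68×10⁻⁹)/(0.227) = 7.25×10⁻⁷ J.

7.25×10⁻⁷ J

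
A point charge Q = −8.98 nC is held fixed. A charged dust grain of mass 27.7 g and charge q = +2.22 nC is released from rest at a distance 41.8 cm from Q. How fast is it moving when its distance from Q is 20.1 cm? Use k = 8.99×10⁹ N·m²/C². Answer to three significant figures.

5.78×10⁻³ m/s

Only the electrostatic force acts, so mechanical energy is conserved: ½mv² = U₁ − U₂ = kQq(1/r₁ − 1/r₂).
U₁ − U₂ = (8.99×10⁹ N·m²/C²)(-8.98×10⁻⁹ C)(2.22×10⁻⁹ C)(1/0.418 − 1/0.201) = 4.63×10⁻⁷ J.
v = √(2·4.63×10⁻⁷/0.0277) = 5.78×10⁻³ m/s.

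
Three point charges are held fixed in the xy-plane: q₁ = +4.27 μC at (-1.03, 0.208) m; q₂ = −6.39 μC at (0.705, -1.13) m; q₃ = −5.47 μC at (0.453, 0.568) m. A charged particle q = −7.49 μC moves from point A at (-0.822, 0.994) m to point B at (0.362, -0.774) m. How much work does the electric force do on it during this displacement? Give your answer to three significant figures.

-0.891 J

The work done by the electric force is W_field = −ΔU = −q(V_B − V_A) = q(V_A − V_B).
At A: distances to the source charges are 0.813 m, 2.62 m, 1.34 m; V_A = Σ kqᵢ/rᵢ = -1.13×10⁴ V.
At B: distances to the source charges are 1.70 m, 0.494 m, 1.35 m; V_B = Σ kqᵢ/rᵢ = -1.30×10⁵ V.
ΔV = V_B − V_A = -1.19×10⁵ V.
W_field = −qΔV = −(-7.49×10⁻⁶ C)(-1.19×10⁵ V) = -0.891 J.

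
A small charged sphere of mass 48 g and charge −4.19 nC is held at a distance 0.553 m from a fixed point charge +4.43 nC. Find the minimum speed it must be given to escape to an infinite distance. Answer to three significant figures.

To just escape, total mechanical energy must reach zero at infinity: ½mv²_min + U = 0, so ½mv²_min = −U = |kQq|/r.
|U| = |kQq|/r = (8.99×10⁹ N·m²/C²)(4.43×10⁻⁹)(4.19×10⁻⁹)/(0.553) = 3.02×10⁻⁷ J.
v_min = √(2|U|/m) = √(2·3.02×10⁻⁷/0.0480) = 3.55×10⁻³ m/s.

3.55×10⁻³ m/s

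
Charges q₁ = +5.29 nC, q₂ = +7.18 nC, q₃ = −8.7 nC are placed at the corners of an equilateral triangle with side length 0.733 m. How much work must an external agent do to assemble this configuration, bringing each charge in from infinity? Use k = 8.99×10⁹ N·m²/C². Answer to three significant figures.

The work to assemble the configuration equals its total potential energy, U = Σ kqᵢqⱼ/rᵢⱼ over all pairs.
All three pair separations equal the side length, 0.733 m.
U = (4.66×10⁻⁷) + (-5.64×10⁻⁷) + (-7.66×10⁻⁷) = -8.65×10⁻⁷ J.

-8.65×10⁻⁷ J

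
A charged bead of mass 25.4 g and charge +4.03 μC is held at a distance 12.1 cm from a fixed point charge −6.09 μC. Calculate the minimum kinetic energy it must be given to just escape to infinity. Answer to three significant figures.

1.82 J

To just escape, total mechanical energy must reach zero at infinity: ½mv²_min + U = 0, so ½mv²_min = −U = |kQq|/r.
|U| = |kQq|/r = (8.99×10⁹ N·m²/C²)(6.09×10⁻⁶)(4.03×10⁻⁶)/(0.121) = 1.82 J.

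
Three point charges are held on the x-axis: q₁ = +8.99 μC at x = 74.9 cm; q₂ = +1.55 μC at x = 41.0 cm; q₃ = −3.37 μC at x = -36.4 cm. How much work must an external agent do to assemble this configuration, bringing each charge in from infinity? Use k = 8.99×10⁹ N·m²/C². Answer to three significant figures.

The work to assemble the configuration equals its total potential energy, U = Σ kqᵢqⱼ/rᵢⱼ over all pairs.
Pair separations: r₁₂ = 0.339 m, r₁₃ = 1.11 m, r₂₃ = 0.774 m.
U = (0.370) + (-0.245) + (-0.0607) = 0.0641 J.

0.0641 J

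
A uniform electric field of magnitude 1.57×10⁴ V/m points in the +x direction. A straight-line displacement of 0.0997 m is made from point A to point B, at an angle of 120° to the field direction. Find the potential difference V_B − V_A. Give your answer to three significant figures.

Only the component of displacement along E changes the potential: ΔV = −E·d·cosθ.
ΔV = −(1.57×10⁴ V/m)(0.0997 m)cos120° = 783 V.

783 V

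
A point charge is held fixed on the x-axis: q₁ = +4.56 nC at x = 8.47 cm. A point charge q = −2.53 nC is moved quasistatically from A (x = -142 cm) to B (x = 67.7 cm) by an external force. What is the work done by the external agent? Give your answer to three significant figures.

-1.06×10⁻⁷ J

For quasistatic motion the external work equals the change in potential energy: W_ext = qΔV = q(V_B − V_A).
At A: distance to the source charge is 1.50 m; V_A = kq₁/r = 27.2 V.
At B: distance to the source charge is 0.592 m; V_B = kq₁/r = 69.2 V.
ΔV = V_B − V_A = 42.0 V.
W_ext = qΔV = (-2.53×10⁻⁹ C)(42.0 V) = -1.06×10⁻⁷ J.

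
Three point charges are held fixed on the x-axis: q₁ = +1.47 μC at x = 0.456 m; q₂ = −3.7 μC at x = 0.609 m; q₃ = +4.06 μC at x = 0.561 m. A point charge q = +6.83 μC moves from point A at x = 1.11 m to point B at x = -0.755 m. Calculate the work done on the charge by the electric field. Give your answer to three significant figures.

The work done by the electric force is W_field = −ΔU = −q(V_B − V_A) = q(V_A − V_B).
At A: distances to the source charges are 0.654 m, 0.501 m, 0.549 m; V_A = Σ kqᵢ/rᵢ = 2.03×10⁴ V.
At B: distances to the source charges are 1.21 m, 1.36 m, 1.32 m; V_B = Σ kqᵢ/rᵢ = 1.43×10⁴ V.
ΔV = V_B − V_A = -6040 V.
W_field = −qΔV = −(6.83×10⁻⁶ C)(-6040 V) = 0.0412 J.

0.0412 J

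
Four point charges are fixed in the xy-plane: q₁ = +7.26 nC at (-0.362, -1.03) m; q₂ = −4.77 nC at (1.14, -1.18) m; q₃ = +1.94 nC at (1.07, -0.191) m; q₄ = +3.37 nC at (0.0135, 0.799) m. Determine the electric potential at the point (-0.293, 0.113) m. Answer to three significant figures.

87.6 V

Electric potential is a scalar, so the contributions from each charge add algebraically: V = Σ kqᵢ/rᵢ.
Distances from the field point to each charge: r₁ = 1.15 m, r₂ = 1.93 m, r₃ = 1.40 m, r₄ = 0.751 m.
V = k[(7.26×10⁻⁹)/(1.15) + (-4.77×10⁻⁹)/(1.93) + (1.94×10⁻⁹)/(1.40) + (3.37×10⁻⁹)/(0.751)] = 87.6 V.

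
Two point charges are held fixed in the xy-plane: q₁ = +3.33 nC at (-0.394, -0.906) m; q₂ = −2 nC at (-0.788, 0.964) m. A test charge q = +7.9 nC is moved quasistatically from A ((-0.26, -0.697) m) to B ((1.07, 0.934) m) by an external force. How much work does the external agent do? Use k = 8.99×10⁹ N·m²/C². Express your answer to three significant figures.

-8.47×10⁻⁷ J

For quasistatic motion the external work equals the change in potential energy: W_ext = qΔV = q(V_B − V_A).
At A: distances to the source charges are 0.248 m, 1.74 m; V_A = Σ kqᵢ/rᵢ = 110 V.
At B: distances to the source charges are 2.35 m, 1.86 m; V_B = Σ kqᵢ/rᵢ = 3.06 V.
ΔV = V_B − V_A = -107 V.
W_ext = qΔV = (7.90×10⁻⁹ C)(-107 V) = -8.47×10⁻⁷ J.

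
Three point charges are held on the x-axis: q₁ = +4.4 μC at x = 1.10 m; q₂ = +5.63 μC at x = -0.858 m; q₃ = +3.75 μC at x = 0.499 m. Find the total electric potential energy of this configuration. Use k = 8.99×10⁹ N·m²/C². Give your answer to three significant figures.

The work to assemble the configuration equals its total potential energy, U = Σ kqᵢqⱼ/rᵢⱼ over all pairs.
Pair separations: r₁₂ = 1.96 m, r₁₃ = 0.601 m, r₂₃ = 1.36 m.
U = (0.114) + (0.247) + (0.140) = 0.500 J.

0.500 J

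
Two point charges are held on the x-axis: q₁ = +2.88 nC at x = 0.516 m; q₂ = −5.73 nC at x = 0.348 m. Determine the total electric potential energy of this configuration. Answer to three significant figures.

-8.83×10⁻⁷ J

The assembly work is the sum of pairwise potential energies, U = Σ_{i<j} kqᵢqⱼ/rᵢⱼ.
Pair separations: r₁₂ = 0.168 m.
U = (-8.83×10⁻⁷) = -8.83×10⁻⁷ J.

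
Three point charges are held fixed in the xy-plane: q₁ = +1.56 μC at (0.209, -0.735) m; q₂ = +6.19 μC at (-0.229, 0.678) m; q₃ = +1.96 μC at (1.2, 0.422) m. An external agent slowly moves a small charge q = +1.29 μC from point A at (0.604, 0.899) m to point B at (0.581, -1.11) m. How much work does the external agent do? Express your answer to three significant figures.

For quasistatic motion the external work equals the change in potential energy: W_ext = qΔV = q(V_B − V_A).
At A: distances to the source charges are 1.68 m, 0.862 m, 0.763 m; V_A = Σ kqᵢ/rᵢ = 9.60×10⁴ V.
At B: distances to the source charges are 0.528 m, 1.96 m, 1.65 m; V_B = Σ kqᵢ/rᵢ = 6.56×10⁴ V.
ΔV = V_B − V_A = -3.04×10⁴ V.
W_ext = qΔV = (1.29×10⁻⁶ C)(-3.04×10⁴ V) = -0.0393 J.

-0.0393 J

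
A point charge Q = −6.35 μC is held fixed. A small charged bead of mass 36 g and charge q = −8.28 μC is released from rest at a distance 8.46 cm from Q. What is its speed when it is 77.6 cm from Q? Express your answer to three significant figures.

Only the electrostatic force acts, so mechanical energy is conserved: ½mv² = U₁ − U₂ = kQq(1/r₁ − 1/r₂).
U₁ − U₂ = (8.99×10⁹ N·m²/C²)(-6.35×10⁻⁶ C)(-8.28×10⁻⁶ C)(1/0.0846 − 1/0.776) = 4.98 J.
v = √(2·4.98/0.0360) = 16.6 m/s.

16.6 m/s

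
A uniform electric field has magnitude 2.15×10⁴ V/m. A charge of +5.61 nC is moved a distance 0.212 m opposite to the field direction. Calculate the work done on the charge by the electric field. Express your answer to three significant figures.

-2.56×10⁻⁵ J

The potential change for a displacement 0.212 m opposite to the field direction is ΔV = +Ed = 4560 V.
W_field = −qΔV = -2.56×10⁻⁵ J.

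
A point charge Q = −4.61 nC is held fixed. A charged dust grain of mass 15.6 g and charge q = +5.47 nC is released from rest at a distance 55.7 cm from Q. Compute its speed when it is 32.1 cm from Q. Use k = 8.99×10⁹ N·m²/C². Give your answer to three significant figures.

6.19×10⁻³ m/s

Only the electrostatic force acts, so mechanical energy is conserved: ½mv² = U₁ − U₂ = kQq(1/r₁ − 1/r₂).
U₁ − U₂ = (8.99×10⁹ N·m²/C²)(-4.61×10⁻⁹ C)(5.47×10⁻⁹ C)(1/0.557 − 1/0.321) = 2.99×10⁻⁷ J.
v = √(2·2.99×10⁻⁷/0.0156) = 6.19×10⁻³ m/s.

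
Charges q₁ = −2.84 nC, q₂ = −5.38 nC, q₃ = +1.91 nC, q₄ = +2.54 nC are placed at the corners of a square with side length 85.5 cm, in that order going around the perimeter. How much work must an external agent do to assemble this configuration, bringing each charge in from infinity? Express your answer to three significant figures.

The assembly work is the sum of pairwise potential energies, U = Σ_{i<j} kqᵢqⱼ/rᵢⱼ.
The four side pairs have separation 0.855 m and the two diagonal pairs 1.21 m.
Summing all 6 pair terms gives U = -1.14×10⁻⁷ J.

-1.14×10⁻⁷ J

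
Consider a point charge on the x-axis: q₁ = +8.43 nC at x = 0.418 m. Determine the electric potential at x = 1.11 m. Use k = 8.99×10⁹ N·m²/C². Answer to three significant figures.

The total potential is the scalar sum of each charge's contribution, V = Σ kqᵢ/rᵢ.
V = k[(8.43×10⁻⁹)/(0.692)] = 110 V.

110 V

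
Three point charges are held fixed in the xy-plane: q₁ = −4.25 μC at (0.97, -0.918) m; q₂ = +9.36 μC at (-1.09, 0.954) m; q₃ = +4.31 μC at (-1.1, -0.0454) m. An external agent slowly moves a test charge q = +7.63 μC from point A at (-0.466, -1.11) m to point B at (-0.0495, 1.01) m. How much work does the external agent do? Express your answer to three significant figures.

0.346 J

For quasistatic motion the external work equals the change in potential energy: W_ext = qΔV = q(V_B − V_A).
At A: distances to the source charges are 1.45 m, 2.16 m, 1.24 m; V_A = Σ kqᵢ/rᵢ = 4.39×10⁴ V.
At B: distances to the source charges are 2.18 m, 1.04 m, 1.49 m; V_B = Σ kqᵢ/rᵢ = 8.93×10⁴ V.
ΔV = V_B − V_A = 4.53×10⁴ V.
W_ext = qΔV = (7.63×10⁻⁶ C)(4.53×10⁴ V) = 0.346 J.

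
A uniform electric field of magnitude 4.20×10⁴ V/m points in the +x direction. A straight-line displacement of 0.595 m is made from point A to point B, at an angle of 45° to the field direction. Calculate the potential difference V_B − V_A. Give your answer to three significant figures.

Only the component of displacement along E changes the potential: ΔV = −E·d·cosθ.
ΔV = −(4.20×10⁴ V/m)(0.595 m)cos45° = -1.77×10⁴ V.

-1.77×10⁴ V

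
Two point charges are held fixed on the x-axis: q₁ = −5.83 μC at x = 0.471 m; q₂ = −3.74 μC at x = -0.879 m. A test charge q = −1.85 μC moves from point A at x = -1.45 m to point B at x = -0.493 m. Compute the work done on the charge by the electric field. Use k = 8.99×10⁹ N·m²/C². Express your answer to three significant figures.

The work done by the electric force is W_field = −ΔU = −q(V_B − V_A) = q(V_A − V_B).
At A: distances to the source charges are 1.92 m, 0.571 m; V_A = Σ kqᵢ/rᵢ = -8.62×10⁴ V.
At B: distances to the source charges are 0.964 m, 0.386 m; V_B = Σ kqᵢ/rᵢ = -1.41×10⁵ V.
ΔV = V_B − V_A = -5.53×10⁴ V.
W_field = −qΔV = −(-1.85×10⁻⁶ C)(-5.53×10⁴ V) = -0.102 J.

-0.102 J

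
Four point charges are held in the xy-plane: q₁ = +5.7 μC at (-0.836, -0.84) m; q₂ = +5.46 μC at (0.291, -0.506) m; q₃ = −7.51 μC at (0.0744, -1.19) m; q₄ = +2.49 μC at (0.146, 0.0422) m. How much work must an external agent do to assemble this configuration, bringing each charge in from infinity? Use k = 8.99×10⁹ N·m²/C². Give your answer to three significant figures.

The work to assemble the configuration equals its total potential energy, U = Σ kqᵢqⱼ/rᵢⱼ over all pairs.
Pair separations: r₁₂ = 1.18 m, r₁₃ = 0.975 m, r₁₄ = 1.32 m, r₂₃ = 0.717 m, r₂₄ = 0.567 m, r₃₄ = 1.23 m.
Summing all 6 pair terms gives U = -0.494 J.

-0.494 J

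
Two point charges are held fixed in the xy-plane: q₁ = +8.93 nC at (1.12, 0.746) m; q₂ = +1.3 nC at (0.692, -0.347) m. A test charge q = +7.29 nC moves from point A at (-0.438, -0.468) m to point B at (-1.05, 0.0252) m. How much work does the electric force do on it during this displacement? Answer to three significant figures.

The work done by the electric force is W_field = −ΔU = −q(V_B − V_A) = q(V_A − V_B).
At A: distances to the source charges are 1.98 m, 1.14 m; V_A = Σ kqᵢ/rᵢ = 50.9 V.
At B: distances to the source charges are 2.29 m, 1.78 m; V_B = Σ kqᵢ/rᵢ = 41.7 V.
ΔV = V_B − V_A = -9.26 V.
W_field = −qΔV = −(7.29×10⁻⁹ C)(-9.26 V) = 6.75×10⁻⁸ J.

6.75×10⁻⁸ J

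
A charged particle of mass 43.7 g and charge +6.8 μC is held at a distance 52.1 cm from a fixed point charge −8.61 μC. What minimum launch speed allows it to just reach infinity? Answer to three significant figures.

6.80 m/s

To just escape, total mechanical energy must reach zero at infinity: ½mv²_min + U = 0, so ½mv²_min = −U = |kQq|/r.
|U| = |kQq|/r = (8.99×10⁹ N·m²/C²)(8.61×10⁻⁶)(6.80×10⁻⁶)/(0.521) = 1.01 J.
v_min = √(2|U|/m) = √(2·1.01/0.0437) = 6.80 m/s.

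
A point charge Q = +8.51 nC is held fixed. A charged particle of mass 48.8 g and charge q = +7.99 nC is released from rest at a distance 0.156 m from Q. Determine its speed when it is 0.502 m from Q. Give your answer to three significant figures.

Only the electrostatic force acts, so mechanical energy is conserved: ½mv² = U₁ − U₂ = kQq(1/r₁ − 1/r₂).
U₁ − U₂ = (8.99×10⁹ N·m²/C²)(8.51×10⁻⁹ C)(7.99×10⁻⁹ C)(1/0.156 − 1/0.502) = 2.70×10⁻⁶ J.
v = √(2·2.70×10⁻⁶/0.0488) = 0.0105 m/s.

0.0105 m/s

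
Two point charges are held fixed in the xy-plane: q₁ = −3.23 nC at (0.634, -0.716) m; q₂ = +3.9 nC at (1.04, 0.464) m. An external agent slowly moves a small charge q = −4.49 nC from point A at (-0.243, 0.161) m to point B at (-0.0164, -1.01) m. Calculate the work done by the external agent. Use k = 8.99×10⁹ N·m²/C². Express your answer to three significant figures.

For quasistatic motion the external work equals the change in potential energy: W_ext = qΔV = q(V_B − V_A).
At A: distances to the source charges are 1.24 m, 1.32 m; V_A = Σ kqᵢ/rᵢ = 3.18 V.
At B: distances to the source charges are 0.714 m, 1.81 m; V_B = Σ kqᵢ/rᵢ = -21.3 V.
ΔV = V_B − V_A = -24.5 V.
W_ext = qΔV = (-4.49×10⁻⁹ C)(-24.5 V) = 1.10×10⁻⁷ J.

1.10×10⁻⁷ J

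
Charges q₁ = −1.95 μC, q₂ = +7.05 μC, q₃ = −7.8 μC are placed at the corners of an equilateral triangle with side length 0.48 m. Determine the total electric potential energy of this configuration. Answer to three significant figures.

-1.00 J

The assembly work is the sum of pairwise potential energies, U = Σ_{i<j} kqᵢqⱼ/rᵢⱼ.
All three pair separations equal the side length, 0.480 m.
U = (-0.257) + (0.285) + (-1.03) = -1.00 J.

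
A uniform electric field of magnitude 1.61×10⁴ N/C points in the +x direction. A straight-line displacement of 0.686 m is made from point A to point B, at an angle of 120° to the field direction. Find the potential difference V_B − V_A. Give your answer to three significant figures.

Only the component of displacement along E changes the potential: ΔV = −E·d·cosθ.
ΔV = −(1.61×10⁴ V/m)(0.686 m)cos120° = 5520 V.

5520 V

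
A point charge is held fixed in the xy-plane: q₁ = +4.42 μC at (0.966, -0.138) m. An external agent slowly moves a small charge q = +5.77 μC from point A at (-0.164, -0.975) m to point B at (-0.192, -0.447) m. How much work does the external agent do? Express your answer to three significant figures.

For quasistatic motion the external work equals the change in potential energy: W_ext = qΔV = q(V_B − V_A).
At A: distance to the source charge is 1.41 m; V_A = kq₁/r = 2.83×10⁴ V.
At B: distance to the source charge is 1.20 m; V_B = kq₁/r = 3.32×10⁴ V.
ΔV = V_B − V_A = 4900 V.
W_ext = qΔV = (5.77×10⁻⁶ C)(4900 V) = 0.0283 J.

0.0283 J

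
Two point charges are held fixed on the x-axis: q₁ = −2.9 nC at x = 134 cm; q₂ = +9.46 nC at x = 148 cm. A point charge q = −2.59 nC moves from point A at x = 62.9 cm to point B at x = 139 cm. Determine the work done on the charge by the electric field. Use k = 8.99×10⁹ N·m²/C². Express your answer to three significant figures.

9.33×10⁻⁷ J

The work done by the electric force is W_field = −ΔU = −q(V_B − V_A) = q(V_A − V_B).
At A: distances to the source charges are 0.711 m, 0.851 m; V_A = Σ kqᵢ/rᵢ = 63.3 V.
At B: distances to the source charges are 0.0500 m, 0.0900 m; V_B = Σ kqᵢ/rᵢ = 424 V.
ΔV = V_B − V_A = 360 V.
W_field = −qΔV = −(-2.59×10⁻⁹ C)(360 V) = 9.33×10⁻⁷ J.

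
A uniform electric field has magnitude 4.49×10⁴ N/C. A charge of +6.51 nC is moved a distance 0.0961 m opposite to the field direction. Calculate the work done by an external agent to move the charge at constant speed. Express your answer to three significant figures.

2.81×10⁻⁵ J

The potential change for a displacement 0.0961 m opposite to the field direction is ΔV = +Ed = 4310 V.
W_ext = qΔV = 2.81×10⁻⁵ J.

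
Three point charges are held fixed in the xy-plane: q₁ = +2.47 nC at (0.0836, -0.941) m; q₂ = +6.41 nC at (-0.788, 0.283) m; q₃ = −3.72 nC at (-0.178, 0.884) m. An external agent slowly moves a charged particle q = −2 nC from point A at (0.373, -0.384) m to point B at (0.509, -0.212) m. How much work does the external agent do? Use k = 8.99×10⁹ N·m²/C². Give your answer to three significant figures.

For quasistatic motion the external work equals the change in potential energy: W_ext = qΔV = q(V_B − V_A).
At A: distances to the source charges are 0.628 m, 1.34 m, 1.38 m; V_A = Σ kqᵢ/rᵢ = 54.2 V.
At B: distances to the source charges are 0.844 m, 1.39 m, 1.29 m; V_B = Σ kqᵢ/rᵢ = 42.0 V.
ΔV = V_B − V_A = -12.3 V.
W_ext = qΔV = (-2.00×10⁻⁹ C)(-12.3 V) = 2.45×10⁻⁸ J.

2.45×10⁻⁸ J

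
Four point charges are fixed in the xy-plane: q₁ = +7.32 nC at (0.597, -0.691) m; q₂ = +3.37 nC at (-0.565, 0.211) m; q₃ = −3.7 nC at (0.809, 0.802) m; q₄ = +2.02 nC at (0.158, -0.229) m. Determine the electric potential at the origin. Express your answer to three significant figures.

Electric potential is a scalar, so the contributions from each charge add algebraically: V = Σ kqᵢ/rᵢ.
Distances from the field point to each charge: r₁ = 0.913 m, r₂ = 0.603 m, r₃ = 1.14 m, r₄ = 0.278 m.
V = k[(7.32×10⁻⁹)/(0.913) + (3.37×10⁻⁹)/(0.603) + (-3.70×10⁻⁹)/(1.14) + (2.02×10⁻⁹)/(0.278)] = 158 V.

158 V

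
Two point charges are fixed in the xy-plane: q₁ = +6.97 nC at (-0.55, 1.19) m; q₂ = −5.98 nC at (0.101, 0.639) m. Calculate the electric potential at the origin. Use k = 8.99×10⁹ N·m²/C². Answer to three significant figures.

Electric potential is a scalar, so the contributions from each charge add algebraically: V = Σ kqᵢ/rᵢ.
Distances from the field point to each charge: r₁ = 1.31 m, r₂ = 0.647 m.
V = k[(6.97×10⁻⁹)/(1.31) + (-5.98×10⁻⁹)/(0.647)] = -35.3 V.

-35.3 V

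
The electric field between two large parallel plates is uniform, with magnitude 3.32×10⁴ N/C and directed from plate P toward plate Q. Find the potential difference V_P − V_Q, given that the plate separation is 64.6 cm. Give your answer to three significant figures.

2.14×10⁴ V

In a uniform field, potential decreases in the direction of E: ΔV = −E·d for a displacement d parallel to E.
Going from Q to P is a displacement of 64.6 cm opposite to the field, so V_P − V_Q = +Ed = 2.14×10⁴ V.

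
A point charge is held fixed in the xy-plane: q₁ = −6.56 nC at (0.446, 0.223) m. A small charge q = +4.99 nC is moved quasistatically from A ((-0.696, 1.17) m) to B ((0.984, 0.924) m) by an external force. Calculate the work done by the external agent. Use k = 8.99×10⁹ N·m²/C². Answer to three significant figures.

-1.35×10⁻⁷ J

For quasistatic motion the external work equals the change in potential energy: W_ext = qΔV = q(V_B − V_A).
At A: distance to the source charge is 1.48 m; V_A = kq₁/r = -39.8 V.
At B: distance to the source charge is 0.884 m; V_B = kq₁/r = -66.7 V.
ΔV = V_B − V_A = -27.0 V.
W_ext = qΔV = (4.99×10⁻⁹ C)(-27.0 V) = -1.35×10⁻⁷ J.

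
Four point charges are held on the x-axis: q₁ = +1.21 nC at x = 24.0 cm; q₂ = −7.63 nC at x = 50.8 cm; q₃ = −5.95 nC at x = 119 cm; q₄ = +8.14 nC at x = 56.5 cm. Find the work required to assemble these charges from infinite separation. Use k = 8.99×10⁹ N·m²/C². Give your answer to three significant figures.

-1.00×10⁻⁵ J

The assembly work is the sum of pairwise potential energies, U = Σ_{i<j} kqᵢqⱼ/rᵢⱼ.
Pair separations: r₁₂ = 0.268 m, r₁₃ = 0.950 m, r₁₄ = 0.325 m, r₂₃ = 0.682 m, r₂₄ = 0.0570 m, r₃₄ = 0.625 m.
Summing all 6 pair terms gives U = -1.00×10⁻⁵ J.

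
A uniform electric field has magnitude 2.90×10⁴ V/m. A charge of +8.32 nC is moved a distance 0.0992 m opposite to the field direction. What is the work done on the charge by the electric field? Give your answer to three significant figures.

The potential change for a displacement 0.0992 m opposite to the field direction is ΔV = +Ed = 2880 V.
W_field = −qΔV = -2.39×10⁻⁵ J.

-2.39×10⁻⁵ J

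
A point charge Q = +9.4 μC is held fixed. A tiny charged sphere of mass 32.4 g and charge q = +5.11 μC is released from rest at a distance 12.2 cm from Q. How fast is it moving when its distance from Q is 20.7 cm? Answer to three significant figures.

9.47 m/s

Only the electrostatic force acts, so mechanical energy is conserved: ½mv² = U₁ − U₂ = kQq(1/r₁ − 1/r₂).
U₁ − U₂ = (8.99×10⁹ N·m²/C²)(9.40×10⁻⁶ C)(5.11×10⁻⁶ C)(1/0.122 − 1/0.207) = 1.45 J.
v = √(2·1.45/0.0324) = 9.47 m/s.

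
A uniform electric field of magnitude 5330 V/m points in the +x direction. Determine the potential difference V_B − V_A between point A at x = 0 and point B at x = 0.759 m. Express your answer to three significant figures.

In a uniform field, potential decreases in the direction of E: V_B − V_A = −E·Δx.
V_B − V_A = −(5330 V/m)(0.759 m) = -4050 V.

-4050 V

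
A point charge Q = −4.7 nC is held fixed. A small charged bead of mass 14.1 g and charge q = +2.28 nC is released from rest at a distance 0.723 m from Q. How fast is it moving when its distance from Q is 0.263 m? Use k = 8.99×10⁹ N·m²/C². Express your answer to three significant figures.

5.75×10⁻³ m/s

Only the electrostatic force acts, so mechanical energy is conserved: ½mv² = U₁ − U₂ = kQq(1/r₁ − 1/r₂).
U₁ − U₂ = (8.99×10⁹ N·m²/C²)(-4.70×10⁻⁹ C)(2.28×10⁻⁹ C)(1/0.723 − 1/0.263) = 2.33×10⁻⁷ J.
v = √(2·2.33×10⁻⁷/0.0141) = 5.75×10⁻³ m/s.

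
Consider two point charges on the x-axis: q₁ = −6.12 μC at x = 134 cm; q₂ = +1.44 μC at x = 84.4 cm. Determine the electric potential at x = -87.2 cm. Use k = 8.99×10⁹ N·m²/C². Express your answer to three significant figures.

-1.73×10⁴ V

The total potential is the scalar sum of each charge's contribution, V = Σ kqᵢ/rᵢ.
Distances from the field point to each charge: r₁ = 2.21 m, r₂ = 1.72 m.
V = k[(-6.12×10⁻⁶)/(2.21) + (1.44×10⁻⁶)/(1.72)] = -1.73×10⁴ V.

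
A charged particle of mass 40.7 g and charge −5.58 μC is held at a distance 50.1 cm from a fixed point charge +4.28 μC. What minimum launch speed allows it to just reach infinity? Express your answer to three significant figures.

To just escape, total mechanical energy must reach zero at infinity: ½mv²_min + U = 0, so ½mv²_min = −U = |kQq|/r.
|U| = |kQq|/r = (8.99×10⁹ N·m²/C²)(4.28×10⁻⁶)(5.58×10⁻⁶)/(0.501) = 0.429 J.
v_min = √(2|U|/m) = √(2·0.429/0.0407) = 4.59 m/s.

4.59 m/s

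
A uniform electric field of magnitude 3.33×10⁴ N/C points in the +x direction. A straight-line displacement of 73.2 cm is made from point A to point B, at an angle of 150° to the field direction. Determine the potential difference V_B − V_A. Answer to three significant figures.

Only the component of displacement along E changes the potential: ΔV = −E·d·cosθ.
ΔV = −(3.33×10⁴ V/m)(0.732 m)cos150° = 2.11×10⁴ V.

2.11×10⁴ V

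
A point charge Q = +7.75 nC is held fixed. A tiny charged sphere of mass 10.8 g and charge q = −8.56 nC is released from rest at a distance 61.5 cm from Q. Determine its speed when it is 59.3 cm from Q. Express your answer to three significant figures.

2.58×10⁻³ m/s

Only the electrostatic force acts, so mechanical energy is conserved: ½mv² = U₁ − U₂ = kQq(1/r₁ − 1/r₂).
U₁ − U₂ = (8.99×10⁹ N·m²/C²)(7.75×10⁻⁹ C)(-8.56×10⁻⁹ C)(1/0.615 − 1/0.593) = 3.60×10⁻⁸ J.
v = √(2·3.60×10⁻⁸/0.0108) = 2.58×10⁻³ m/s.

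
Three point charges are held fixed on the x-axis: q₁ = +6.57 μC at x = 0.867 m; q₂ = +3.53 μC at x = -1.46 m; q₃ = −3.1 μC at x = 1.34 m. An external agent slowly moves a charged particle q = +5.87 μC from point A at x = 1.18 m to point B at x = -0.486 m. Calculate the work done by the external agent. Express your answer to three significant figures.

For quasistatic motion the external work equals the change in potential energy: W_ext = qΔV = q(V_B − V_A).
At A: distances to the source charges are 0.313 m, 2.64 m, 0.160 m; V_A = Σ kqᵢ/rᵢ = 2.65×10⁴ V.
At B: distances to the source charges are 1.35 m, 0.974 m, 1.83 m; V_B = Σ kqᵢ/rᵢ = 6.10×10⁴ V.
ΔV = V_B − V_A = 3.44×10⁴ V.
W_ext = qΔV = (5.87×10⁻⁶ C)(3.44×10⁴ V) = 0.202 J.

0.202 J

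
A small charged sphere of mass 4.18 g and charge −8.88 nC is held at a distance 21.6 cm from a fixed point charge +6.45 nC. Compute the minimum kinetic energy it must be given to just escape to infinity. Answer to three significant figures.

2.38×10⁻⁶ J

To just escape, total mechanical energy must reach zero at infinity: ½mv²_min + U = 0, so ½mv²_min = −U = |kQq|/r.
|U| = |kQq|/r = (8.99×10⁹ N·m²/C²)(6.45×10⁻⁹)(8.88×10⁻⁹)/(0.216) = 2.38×10⁻⁶ J.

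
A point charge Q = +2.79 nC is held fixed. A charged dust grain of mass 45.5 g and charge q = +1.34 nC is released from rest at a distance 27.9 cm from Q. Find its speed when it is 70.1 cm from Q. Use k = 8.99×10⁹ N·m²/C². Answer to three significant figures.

Only the electrostatic force acts, so mechanical energy is conserved: ½mv² = U₁ − U₂ = kQq(1/r₁ − 1/r₂).
U₁ − U₂ = (8.99×10⁹ N·m²/C²)(2.79×10⁻⁹ C)(1.34×10⁻⁹ C)(1/0.279 − 1/0.701) = 7.25×10⁻⁸ J.
v = √(2·7.25×10⁻⁸/0.0455) = 1.79×10⁻³ m/s.

1.79×10⁻³ m/s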